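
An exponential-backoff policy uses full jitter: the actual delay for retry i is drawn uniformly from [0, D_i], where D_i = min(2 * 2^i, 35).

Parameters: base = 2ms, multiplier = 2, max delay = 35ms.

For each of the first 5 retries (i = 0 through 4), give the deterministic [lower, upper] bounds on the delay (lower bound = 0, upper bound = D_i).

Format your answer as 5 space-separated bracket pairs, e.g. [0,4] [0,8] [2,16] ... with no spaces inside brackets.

Answer: [0,2] [0,4] [0,8] [0,16] [0,32]

Derivation:
Computing bounds per retry:
  i=0: D_i=min(2*2^0,35)=2, bounds=[0,2]
  i=1: D_i=min(2*2^1,35)=4, bounds=[0,4]
  i=2: D_i=min(2*2^2,35)=8, bounds=[0,8]
  i=3: D_i=min(2*2^3,35)=16, bounds=[0,16]
  i=4: D_i=min(2*2^4,35)=32, bounds=[0,32]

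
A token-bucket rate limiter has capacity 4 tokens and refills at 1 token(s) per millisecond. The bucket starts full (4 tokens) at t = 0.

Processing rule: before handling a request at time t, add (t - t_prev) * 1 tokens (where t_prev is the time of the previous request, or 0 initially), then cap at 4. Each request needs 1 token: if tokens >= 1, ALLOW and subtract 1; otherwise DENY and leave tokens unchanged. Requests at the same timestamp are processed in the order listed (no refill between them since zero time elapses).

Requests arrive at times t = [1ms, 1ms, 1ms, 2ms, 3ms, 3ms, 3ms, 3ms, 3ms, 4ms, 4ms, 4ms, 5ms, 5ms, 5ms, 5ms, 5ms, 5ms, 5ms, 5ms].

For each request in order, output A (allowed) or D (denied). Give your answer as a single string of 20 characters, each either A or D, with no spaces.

Answer: AAAAAADDDADDADDDDDDD

Derivation:
Simulating step by step:
  req#1 t=1ms: ALLOW
  req#2 t=1ms: ALLOW
  req#3 t=1ms: ALLOW
  req#4 t=2ms: ALLOW
  req#5 t=3ms: ALLOW
  req#6 t=3ms: ALLOW
  req#7 t=3ms: DENY
  req#8 t=3ms: DENY
  req#9 t=3ms: DENY
  req#10 t=4ms: ALLOW
  req#11 t=4ms: DENY
  req#12 t=4ms: DENY
  req#13 t=5ms: ALLOW
  req#14 t=5ms: DENY
  req#15 t=5ms: DENY
  req#16 t=5ms: DENY
  req#17 t=5ms: DENY
  req#18 t=5ms: DENY
  req#19 t=5ms: DENY
  req#20 t=5ms: DENY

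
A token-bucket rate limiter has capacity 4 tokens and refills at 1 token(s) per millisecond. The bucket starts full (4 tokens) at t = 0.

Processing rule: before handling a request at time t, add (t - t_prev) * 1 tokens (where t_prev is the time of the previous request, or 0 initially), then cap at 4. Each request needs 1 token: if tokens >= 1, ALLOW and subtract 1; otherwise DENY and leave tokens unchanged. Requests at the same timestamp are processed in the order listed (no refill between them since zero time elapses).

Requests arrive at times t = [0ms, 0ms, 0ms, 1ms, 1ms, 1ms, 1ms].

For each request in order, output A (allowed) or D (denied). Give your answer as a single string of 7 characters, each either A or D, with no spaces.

Answer: AAAAADD

Derivation:
Simulating step by step:
  req#1 t=0ms: ALLOW
  req#2 t=0ms: ALLOW
  req#3 t=0ms: ALLOW
  req#4 t=1ms: ALLOW
  req#5 t=1ms: ALLOW
  req#6 t=1ms: DENY
  req#7 t=1ms: DENY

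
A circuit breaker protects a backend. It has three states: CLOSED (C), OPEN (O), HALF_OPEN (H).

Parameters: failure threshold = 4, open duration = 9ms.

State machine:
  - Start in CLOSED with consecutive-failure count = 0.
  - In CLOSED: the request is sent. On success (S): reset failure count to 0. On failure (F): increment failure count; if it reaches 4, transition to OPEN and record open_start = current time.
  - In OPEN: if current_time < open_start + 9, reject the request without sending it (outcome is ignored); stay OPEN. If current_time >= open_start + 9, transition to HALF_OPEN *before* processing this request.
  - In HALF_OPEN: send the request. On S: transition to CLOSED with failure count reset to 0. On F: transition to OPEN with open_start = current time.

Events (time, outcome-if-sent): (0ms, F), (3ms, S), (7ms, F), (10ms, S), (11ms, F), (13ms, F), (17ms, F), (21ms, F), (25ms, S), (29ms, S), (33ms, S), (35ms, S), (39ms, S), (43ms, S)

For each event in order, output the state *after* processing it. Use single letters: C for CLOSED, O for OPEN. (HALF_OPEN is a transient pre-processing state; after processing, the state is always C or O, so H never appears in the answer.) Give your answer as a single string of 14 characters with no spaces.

State after each event:
  event#1 t=0ms outcome=F: state=CLOSED
  event#2 t=3ms outcome=S: state=CLOSED
  event#3 t=7ms outcome=F: state=CLOSED
  event#4 t=10ms outcome=S: state=CLOSED
  event#5 t=11ms outcome=F: state=CLOSED
  event#6 t=13ms outcome=F: state=CLOSED
  event#7 t=17ms outcome=F: state=CLOSED
  event#8 t=21ms outcome=F: state=OPEN
  event#9 t=25ms outcome=S: state=OPEN
  event#10 t=29ms outcome=S: state=OPEN
  event#11 t=33ms outcome=S: state=CLOSED
  event#12 t=35ms outcome=S: state=CLOSED
  event#13 t=39ms outcome=S: state=CLOSED
  event#14 t=43ms outcome=S: state=CLOSED

Answer: CCCCCCCOOOCCCC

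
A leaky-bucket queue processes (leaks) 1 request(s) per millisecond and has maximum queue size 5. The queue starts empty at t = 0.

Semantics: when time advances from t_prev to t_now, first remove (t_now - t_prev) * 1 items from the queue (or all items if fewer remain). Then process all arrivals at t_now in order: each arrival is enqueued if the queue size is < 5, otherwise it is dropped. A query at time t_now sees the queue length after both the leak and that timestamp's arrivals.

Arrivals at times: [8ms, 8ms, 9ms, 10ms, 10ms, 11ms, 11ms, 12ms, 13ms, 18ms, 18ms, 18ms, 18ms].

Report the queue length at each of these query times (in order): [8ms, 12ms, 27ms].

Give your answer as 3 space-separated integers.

Answer: 2 4 0

Derivation:
Queue lengths at query times:
  query t=8ms: backlog = 2
  query t=12ms: backlog = 4
  query t=27ms: backlog = 0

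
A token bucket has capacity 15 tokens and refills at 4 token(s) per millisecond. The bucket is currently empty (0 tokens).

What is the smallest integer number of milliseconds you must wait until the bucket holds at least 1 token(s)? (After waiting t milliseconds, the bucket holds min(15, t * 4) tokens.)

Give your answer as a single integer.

Need t * 4 >= 1, so t >= 1/4.
Smallest integer t = ceil(1/4) = 1.

Answer: 1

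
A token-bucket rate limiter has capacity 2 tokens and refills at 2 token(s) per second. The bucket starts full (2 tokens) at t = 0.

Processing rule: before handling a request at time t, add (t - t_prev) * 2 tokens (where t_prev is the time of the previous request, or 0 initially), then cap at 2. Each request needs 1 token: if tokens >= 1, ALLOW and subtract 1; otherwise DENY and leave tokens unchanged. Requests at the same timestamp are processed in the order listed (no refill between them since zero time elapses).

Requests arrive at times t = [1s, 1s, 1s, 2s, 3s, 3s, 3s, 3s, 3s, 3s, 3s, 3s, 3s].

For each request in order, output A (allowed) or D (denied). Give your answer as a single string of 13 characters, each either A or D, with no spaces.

Answer: AADAAADDDDDDD

Derivation:
Simulating step by step:
  req#1 t=1s: ALLOW
  req#2 t=1s: ALLOW
  req#3 t=1s: DENY
  req#4 t=2s: ALLOW
  req#5 t=3s: ALLOW
  req#6 t=3s: ALLOW
  req#7 t=3s: DENY
  req#8 t=3s: DENY
  req#9 t=3s: DENY
  req#10 t=3s: DENY
  req#11 t=3s: DENY
  req#12 t=3s: DENY
  req#13 t=3s: DENY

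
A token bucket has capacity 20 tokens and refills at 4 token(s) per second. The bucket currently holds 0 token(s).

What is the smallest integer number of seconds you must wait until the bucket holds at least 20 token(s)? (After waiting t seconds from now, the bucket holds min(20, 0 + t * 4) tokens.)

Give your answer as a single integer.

Need 0 + t * 4 >= 20, so t >= 20/4.
Smallest integer t = ceil(20/4) = 5.

Answer: 5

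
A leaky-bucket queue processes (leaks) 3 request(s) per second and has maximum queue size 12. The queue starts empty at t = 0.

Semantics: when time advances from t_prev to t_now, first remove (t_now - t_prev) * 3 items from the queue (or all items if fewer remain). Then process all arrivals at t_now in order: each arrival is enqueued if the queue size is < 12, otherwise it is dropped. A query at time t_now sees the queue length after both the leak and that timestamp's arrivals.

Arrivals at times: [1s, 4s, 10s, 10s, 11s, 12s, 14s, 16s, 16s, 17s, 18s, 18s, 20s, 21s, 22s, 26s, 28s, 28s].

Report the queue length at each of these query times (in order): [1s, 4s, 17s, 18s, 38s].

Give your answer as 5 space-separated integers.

Queue lengths at query times:
  query t=1s: backlog = 1
  query t=4s: backlog = 1
  query t=17s: backlog = 1
  query t=18s: backlog = 2
  query t=38s: backlog = 0

Answer: 1 1 1 2 0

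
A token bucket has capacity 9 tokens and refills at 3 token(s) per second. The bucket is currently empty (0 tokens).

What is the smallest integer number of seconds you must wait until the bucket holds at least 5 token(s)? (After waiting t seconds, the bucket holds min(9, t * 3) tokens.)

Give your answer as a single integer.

Answer: 2

Derivation:
Need t * 3 >= 5, so t >= 5/3.
Smallest integer t = ceil(5/3) = 2.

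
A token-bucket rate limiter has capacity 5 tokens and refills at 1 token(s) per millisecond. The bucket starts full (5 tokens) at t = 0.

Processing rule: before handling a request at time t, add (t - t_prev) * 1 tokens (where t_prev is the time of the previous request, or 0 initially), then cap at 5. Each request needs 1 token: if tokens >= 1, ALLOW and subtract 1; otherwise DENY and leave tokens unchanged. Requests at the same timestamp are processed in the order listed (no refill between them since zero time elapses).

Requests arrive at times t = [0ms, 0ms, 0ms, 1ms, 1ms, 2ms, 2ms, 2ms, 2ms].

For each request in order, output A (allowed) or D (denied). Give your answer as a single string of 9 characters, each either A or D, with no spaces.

Simulating step by step:
  req#1 t=0ms: ALLOW
  req#2 t=0ms: ALLOW
  req#3 t=0ms: ALLOW
  req#4 t=1ms: ALLOW
  req#5 t=1ms: ALLOW
  req#6 t=2ms: ALLOW
  req#7 t=2ms: ALLOW
  req#8 t=2ms: DENY
  req#9 t=2ms: DENY

Answer: AAAAAAADD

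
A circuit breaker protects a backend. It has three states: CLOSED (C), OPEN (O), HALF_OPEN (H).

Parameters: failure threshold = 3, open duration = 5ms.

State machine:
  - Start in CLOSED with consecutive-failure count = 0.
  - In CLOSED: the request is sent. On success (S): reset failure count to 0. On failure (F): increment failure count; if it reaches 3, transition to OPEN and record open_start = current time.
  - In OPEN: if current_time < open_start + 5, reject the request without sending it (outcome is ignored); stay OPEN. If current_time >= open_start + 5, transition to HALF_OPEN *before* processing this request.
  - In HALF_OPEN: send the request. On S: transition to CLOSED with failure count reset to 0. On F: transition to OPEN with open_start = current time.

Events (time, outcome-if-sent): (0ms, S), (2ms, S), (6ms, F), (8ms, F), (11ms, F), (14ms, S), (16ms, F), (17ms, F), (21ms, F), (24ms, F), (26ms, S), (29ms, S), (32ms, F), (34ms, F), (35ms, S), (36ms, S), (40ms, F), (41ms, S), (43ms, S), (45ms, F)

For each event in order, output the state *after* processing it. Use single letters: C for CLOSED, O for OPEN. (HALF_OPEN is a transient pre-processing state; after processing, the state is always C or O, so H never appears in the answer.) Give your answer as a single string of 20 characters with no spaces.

State after each event:
  event#1 t=0ms outcome=S: state=CLOSED
  event#2 t=2ms outcome=S: state=CLOSED
  event#3 t=6ms outcome=F: state=CLOSED
  event#4 t=8ms outcome=F: state=CLOSED
  event#5 t=11ms outcome=F: state=OPEN
  event#6 t=14ms outcome=S: state=OPEN
  event#7 t=16ms outcome=F: state=OPEN
  event#8 t=17ms outcome=F: state=OPEN
  event#9 t=21ms outcome=F: state=OPEN
  event#10 t=24ms outcome=F: state=OPEN
  event#11 t=26ms outcome=S: state=CLOSED
  event#12 t=29ms outcome=S: state=CLOSED
  event#13 t=32ms outcome=F: state=CLOSED
  event#14 t=34ms outcome=F: state=CLOSED
  event#15 t=35ms outcome=S: state=CLOSED
  event#16 t=36ms outcome=S: state=CLOSED
  event#17 t=40ms outcome=F: state=CLOSED
  event#18 t=41ms outcome=S: state=CLOSED
  event#19 t=43ms outcome=S: state=CLOSED
  event#20 t=45ms outcome=F: state=CLOSED

Answer: CCCCOOOOOOCCCCCCCCCC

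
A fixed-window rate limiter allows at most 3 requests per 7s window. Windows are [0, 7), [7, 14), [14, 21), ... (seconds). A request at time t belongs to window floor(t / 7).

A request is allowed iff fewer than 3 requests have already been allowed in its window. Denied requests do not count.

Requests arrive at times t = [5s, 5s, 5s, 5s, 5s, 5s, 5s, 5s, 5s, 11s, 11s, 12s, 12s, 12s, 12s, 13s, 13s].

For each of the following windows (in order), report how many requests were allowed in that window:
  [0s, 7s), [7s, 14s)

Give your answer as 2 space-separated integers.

Processing requests:
  req#1 t=5s (window 0): ALLOW
  req#2 t=5s (window 0): ALLOW
  req#3 t=5s (window 0): ALLOW
  req#4 t=5s (window 0): DENY
  req#5 t=5s (window 0): DENY
  req#6 t=5s (window 0): DENY
  req#7 t=5s (window 0): DENY
  req#8 t=5s (window 0): DENY
  req#9 t=5s (window 0): DENY
  req#10 t=11s (window 1): ALLOW
  req#11 t=11s (window 1): ALLOW
  req#12 t=12s (window 1): ALLOW
  req#13 t=12s (window 1): DENY
  req#14 t=12s (window 1): DENY
  req#15 t=12s (window 1): DENY
  req#16 t=13s (window 1): DENY
  req#17 t=13s (window 1): DENY

Allowed counts by window: 3 3

Answer: 3 3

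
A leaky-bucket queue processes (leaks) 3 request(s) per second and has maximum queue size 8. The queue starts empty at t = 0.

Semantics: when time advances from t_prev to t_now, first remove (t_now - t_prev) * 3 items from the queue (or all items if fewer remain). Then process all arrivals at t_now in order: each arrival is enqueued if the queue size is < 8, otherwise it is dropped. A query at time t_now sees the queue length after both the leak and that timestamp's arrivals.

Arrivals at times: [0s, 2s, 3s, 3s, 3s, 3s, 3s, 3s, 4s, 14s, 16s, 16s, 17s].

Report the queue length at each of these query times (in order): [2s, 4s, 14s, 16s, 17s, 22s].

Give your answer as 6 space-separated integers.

Answer: 1 4 1 2 1 0

Derivation:
Queue lengths at query times:
  query t=2s: backlog = 1
  query t=4s: backlog = 4
  query t=14s: backlog = 1
  query t=16s: backlog = 2
  query t=17s: backlog = 1
  query t=22s: backlog = 0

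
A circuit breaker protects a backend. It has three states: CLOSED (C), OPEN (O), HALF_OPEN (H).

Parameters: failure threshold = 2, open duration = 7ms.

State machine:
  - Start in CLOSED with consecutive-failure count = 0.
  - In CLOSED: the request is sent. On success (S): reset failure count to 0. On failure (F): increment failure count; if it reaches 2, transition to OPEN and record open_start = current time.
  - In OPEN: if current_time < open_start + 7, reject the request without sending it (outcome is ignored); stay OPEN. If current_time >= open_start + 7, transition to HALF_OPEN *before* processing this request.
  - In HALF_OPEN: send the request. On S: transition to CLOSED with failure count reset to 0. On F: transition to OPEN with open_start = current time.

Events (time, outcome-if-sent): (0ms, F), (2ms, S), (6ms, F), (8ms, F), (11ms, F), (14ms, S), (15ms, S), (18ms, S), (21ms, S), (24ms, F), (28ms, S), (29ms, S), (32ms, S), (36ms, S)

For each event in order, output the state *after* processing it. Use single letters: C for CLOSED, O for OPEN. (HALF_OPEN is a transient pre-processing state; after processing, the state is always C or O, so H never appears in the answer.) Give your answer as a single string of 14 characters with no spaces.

Answer: CCCOOOCCCCCCCC

Derivation:
State after each event:
  event#1 t=0ms outcome=F: state=CLOSED
  event#2 t=2ms outcome=S: state=CLOSED
  event#3 t=6ms outcome=F: state=CLOSED
  event#4 t=8ms outcome=F: state=OPEN
  event#5 t=11ms outcome=F: state=OPEN
  event#6 t=14ms outcome=S: state=OPEN
  event#7 t=15ms outcome=S: state=CLOSED
  event#8 t=18ms outcome=S: state=CLOSED
  event#9 t=21ms outcome=S: state=CLOSED
  event#10 t=24ms outcome=F: state=CLOSED
  event#11 t=28ms outcome=S: state=CLOSED
  event#12 t=29ms outcome=S: state=CLOSED
  event#13 t=32ms outcome=S: state=CLOSED
  event#14 t=36ms outcome=S: state=CLOSED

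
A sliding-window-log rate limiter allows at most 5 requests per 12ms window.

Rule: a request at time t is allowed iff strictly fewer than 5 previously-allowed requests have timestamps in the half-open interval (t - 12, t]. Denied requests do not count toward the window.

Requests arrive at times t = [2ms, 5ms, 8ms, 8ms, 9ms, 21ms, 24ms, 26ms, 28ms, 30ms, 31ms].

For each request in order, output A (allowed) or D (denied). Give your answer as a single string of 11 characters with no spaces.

Answer: AAAAAAAAAAD

Derivation:
Tracking allowed requests in the window:
  req#1 t=2ms: ALLOW
  req#2 t=5ms: ALLOW
  req#3 t=8ms: ALLOW
  req#4 t=8ms: ALLOW
  req#5 t=9ms: ALLOW
  req#6 t=21ms: ALLOW
  req#7 t=24ms: ALLOW
  req#8 t=26ms: ALLOW
  req#9 t=28ms: ALLOW
  req#10 t=30ms: ALLOW
  req#11 t=31ms: DENY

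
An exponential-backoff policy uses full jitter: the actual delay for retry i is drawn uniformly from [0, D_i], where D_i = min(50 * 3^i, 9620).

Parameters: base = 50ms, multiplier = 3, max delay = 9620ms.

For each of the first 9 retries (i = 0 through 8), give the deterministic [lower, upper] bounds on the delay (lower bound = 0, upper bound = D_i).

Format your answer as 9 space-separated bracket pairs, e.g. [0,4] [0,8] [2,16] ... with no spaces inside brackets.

Answer: [0,50] [0,150] [0,450] [0,1350] [0,4050] [0,9620] [0,9620] [0,9620] [0,9620]

Derivation:
Computing bounds per retry:
  i=0: D_i=min(50*3^0,9620)=50, bounds=[0,50]
  i=1: D_i=min(50*3^1,9620)=150, bounds=[0,150]
  i=2: D_i=min(50*3^2,9620)=450, bounds=[0,450]
  i=3: D_i=min(50*3^3,9620)=1350, bounds=[0,1350]
  i=4: D_i=min(50*3^4,9620)=4050, bounds=[0,4050]
  i=5: D_i=min(50*3^5,9620)=9620, bounds=[0,9620]
  i=6: D_i=min(50*3^6,9620)=9620, bounds=[0,9620]
  i=7: D_i=min(50*3^7,9620)=9620, bounds=[0,9620]
  i=8: D_i=min(50*3^8,9620)=9620, bounds=[0,9620]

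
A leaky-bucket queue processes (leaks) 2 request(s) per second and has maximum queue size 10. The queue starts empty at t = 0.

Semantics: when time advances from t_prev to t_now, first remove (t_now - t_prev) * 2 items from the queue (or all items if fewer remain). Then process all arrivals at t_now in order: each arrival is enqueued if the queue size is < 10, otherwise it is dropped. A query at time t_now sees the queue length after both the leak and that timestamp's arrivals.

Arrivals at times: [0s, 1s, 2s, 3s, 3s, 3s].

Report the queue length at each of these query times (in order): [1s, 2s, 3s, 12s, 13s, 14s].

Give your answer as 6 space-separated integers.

Queue lengths at query times:
  query t=1s: backlog = 1
  query t=2s: backlog = 1
  query t=3s: backlog = 3
  query t=12s: backlog = 0
  query t=13s: backlog = 0
  query t=14s: backlog = 0

Answer: 1 1 3 0 0 0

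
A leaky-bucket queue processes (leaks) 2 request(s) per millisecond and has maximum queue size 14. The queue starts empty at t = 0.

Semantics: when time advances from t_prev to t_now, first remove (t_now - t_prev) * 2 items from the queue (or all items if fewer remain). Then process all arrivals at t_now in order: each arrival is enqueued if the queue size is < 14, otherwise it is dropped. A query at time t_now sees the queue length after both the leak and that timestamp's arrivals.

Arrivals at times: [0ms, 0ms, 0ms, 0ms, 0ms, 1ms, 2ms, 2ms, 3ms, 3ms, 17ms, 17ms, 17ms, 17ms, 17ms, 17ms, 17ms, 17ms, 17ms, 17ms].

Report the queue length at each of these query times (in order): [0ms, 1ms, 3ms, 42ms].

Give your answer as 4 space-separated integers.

Answer: 5 4 4 0

Derivation:
Queue lengths at query times:
  query t=0ms: backlog = 5
  query t=1ms: backlog = 4
  query t=3ms: backlog = 4
  query t=42ms: backlog = 0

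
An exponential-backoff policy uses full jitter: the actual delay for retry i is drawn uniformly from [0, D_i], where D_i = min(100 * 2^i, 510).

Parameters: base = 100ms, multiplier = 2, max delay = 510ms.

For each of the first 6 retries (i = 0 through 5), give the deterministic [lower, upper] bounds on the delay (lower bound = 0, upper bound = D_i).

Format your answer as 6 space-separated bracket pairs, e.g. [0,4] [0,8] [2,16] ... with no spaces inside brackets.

Computing bounds per retry:
  i=0: D_i=min(100*2^0,510)=100, bounds=[0,100]
  i=1: D_i=min(100*2^1,510)=200, bounds=[0,200]
  i=2: D_i=min(100*2^2,510)=400, bounds=[0,400]
  i=3: D_i=min(100*2^3,510)=510, bounds=[0,510]
  i=4: D_i=min(100*2^4,510)=510, bounds=[0,510]
  i=5: D_i=min(100*2^5,510)=510, bounds=[0,510]

Answer: [0,100] [0,200] [0,400] [0,510] [0,510] [0,510]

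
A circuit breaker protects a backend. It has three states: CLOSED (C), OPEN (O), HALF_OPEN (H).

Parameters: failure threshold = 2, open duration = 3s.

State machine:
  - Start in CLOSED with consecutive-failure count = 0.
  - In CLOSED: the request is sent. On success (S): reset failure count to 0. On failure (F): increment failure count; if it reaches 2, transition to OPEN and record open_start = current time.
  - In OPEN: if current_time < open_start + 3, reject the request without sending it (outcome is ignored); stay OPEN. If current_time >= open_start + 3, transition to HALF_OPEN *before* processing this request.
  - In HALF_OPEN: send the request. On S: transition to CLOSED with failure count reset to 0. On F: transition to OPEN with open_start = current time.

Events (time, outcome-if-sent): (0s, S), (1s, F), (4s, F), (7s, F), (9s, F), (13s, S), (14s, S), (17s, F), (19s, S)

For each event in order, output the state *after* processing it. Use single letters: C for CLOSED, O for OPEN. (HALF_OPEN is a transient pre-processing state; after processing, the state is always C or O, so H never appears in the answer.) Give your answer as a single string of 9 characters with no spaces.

Answer: CCOOOCCCC

Derivation:
State after each event:
  event#1 t=0s outcome=S: state=CLOSED
  event#2 t=1s outcome=F: state=CLOSED
  event#3 t=4s outcome=F: state=OPEN
  event#4 t=7s outcome=F: state=OPEN
  event#5 t=9s outcome=F: state=OPEN
  event#6 t=13s outcome=S: state=CLOSED
  event#7 t=14s outcome=S: state=CLOSED
  event#8 t=17s outcome=F: state=CLOSED
  event#9 t=19s outcome=S: state=CLOSED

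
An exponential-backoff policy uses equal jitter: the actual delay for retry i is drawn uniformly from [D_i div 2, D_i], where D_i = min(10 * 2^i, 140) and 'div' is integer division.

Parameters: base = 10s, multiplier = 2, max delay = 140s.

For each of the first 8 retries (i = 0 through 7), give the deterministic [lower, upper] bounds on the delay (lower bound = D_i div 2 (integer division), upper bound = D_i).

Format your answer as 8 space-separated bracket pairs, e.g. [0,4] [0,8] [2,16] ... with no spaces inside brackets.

Answer: [5,10] [10,20] [20,40] [40,80] [70,140] [70,140] [70,140] [70,140]

Derivation:
Computing bounds per retry:
  i=0: D_i=min(10*2^0,140)=10, bounds=[5,10]
  i=1: D_i=min(10*2^1,140)=20, bounds=[10,20]
  i=2: D_i=min(10*2^2,140)=40, bounds=[20,40]
  i=3: D_i=min(10*2^3,140)=80, bounds=[40,80]
  i=4: D_i=min(10*2^4,140)=140, bounds=[70,140]
  i=5: D_i=min(10*2^5,140)=140, bounds=[70,140]
  i=6: D_i=min(10*2^6,140)=140, bounds=[70,140]
  i=7: D_i=min(10*2^7,140)=140, bounds=[70,140]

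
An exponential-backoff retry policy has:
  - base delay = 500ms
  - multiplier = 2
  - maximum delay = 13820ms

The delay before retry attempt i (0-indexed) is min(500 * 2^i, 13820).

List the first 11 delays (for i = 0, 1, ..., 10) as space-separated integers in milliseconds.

Answer: 500 1000 2000 4000 8000 13820 13820 13820 13820 13820 13820

Derivation:
Computing each delay:
  i=0: min(500*2^0, 13820) = 500
  i=1: min(500*2^1, 13820) = 1000
  i=2: min(500*2^2, 13820) = 2000
  i=3: min(500*2^3, 13820) = 4000
  i=4: min(500*2^4, 13820) = 8000
  i=5: min(500*2^5, 13820) = 13820
  i=6: min(500*2^6, 13820) = 13820
  i=7: min(500*2^7, 13820) = 13820
  i=8: min(500*2^8, 13820) = 13820
  i=9: min(500*2^9, 13820) = 13820
  i=10: min(500*2^10, 13820) = 13820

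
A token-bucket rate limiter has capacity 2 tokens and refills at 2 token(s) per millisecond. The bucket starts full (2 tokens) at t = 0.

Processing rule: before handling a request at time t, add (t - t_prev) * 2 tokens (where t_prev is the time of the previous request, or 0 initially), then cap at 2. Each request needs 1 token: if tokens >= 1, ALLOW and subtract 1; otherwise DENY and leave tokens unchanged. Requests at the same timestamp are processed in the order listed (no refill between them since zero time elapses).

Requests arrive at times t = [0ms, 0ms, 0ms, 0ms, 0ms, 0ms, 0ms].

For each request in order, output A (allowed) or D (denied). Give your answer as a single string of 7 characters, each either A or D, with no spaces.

Answer: AADDDDD

Derivation:
Simulating step by step:
  req#1 t=0ms: ALLOW
  req#2 t=0ms: ALLOW
  req#3 t=0ms: DENY
  req#4 t=0ms: DENY
  req#5 t=0ms: DENY
  req#6 t=0ms: DENY
  req#7 t=0ms: DENY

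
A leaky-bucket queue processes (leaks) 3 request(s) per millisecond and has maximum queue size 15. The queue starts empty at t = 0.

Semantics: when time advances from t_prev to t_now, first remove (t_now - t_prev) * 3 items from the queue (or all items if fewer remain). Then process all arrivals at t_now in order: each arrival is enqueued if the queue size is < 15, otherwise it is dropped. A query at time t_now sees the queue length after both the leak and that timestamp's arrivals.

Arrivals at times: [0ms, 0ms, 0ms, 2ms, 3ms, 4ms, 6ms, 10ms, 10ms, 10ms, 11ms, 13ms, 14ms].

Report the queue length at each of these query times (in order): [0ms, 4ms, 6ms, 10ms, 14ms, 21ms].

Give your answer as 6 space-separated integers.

Answer: 3 1 1 3 1 0

Derivation:
Queue lengths at query times:
  query t=0ms: backlog = 3
  query t=4ms: backlog = 1
  query t=6ms: backlog = 1
  query t=10ms: backlog = 3
  query t=14ms: backlog = 1
  query t=21ms: backlog = 0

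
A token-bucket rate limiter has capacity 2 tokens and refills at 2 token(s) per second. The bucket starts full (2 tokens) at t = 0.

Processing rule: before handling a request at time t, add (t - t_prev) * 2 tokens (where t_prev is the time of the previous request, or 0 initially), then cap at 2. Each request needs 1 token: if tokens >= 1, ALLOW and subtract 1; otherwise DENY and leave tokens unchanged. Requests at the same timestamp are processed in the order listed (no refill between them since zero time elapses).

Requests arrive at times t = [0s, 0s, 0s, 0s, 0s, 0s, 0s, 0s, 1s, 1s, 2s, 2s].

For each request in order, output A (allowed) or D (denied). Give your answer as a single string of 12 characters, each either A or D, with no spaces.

Simulating step by step:
  req#1 t=0s: ALLOW
  req#2 t=0s: ALLOW
  req#3 t=0s: DENY
  req#4 t=0s: DENY
  req#5 t=0s: DENY
  req#6 t=0s: DENY
  req#7 t=0s: DENY
  req#8 t=0s: DENY
  req#9 t=1s: ALLOW
  req#10 t=1s: ALLOW
  req#11 t=2s: ALLOW
  req#12 t=2s: ALLOW

Answer: AADDDDDDAAAA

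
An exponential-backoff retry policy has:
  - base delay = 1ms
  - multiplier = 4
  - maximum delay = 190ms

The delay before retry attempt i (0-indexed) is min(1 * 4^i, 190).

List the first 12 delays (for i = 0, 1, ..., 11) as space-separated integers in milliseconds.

Answer: 1 4 16 64 190 190 190 190 190 190 190 190

Derivation:
Computing each delay:
  i=0: min(1*4^0, 190) = 1
  i=1: min(1*4^1, 190) = 4
  i=2: min(1*4^2, 190) = 16
  i=3: min(1*4^3, 190) = 64
  i=4: min(1*4^4, 190) = 190
  i=5: min(1*4^5, 190) = 190
  i=6: min(1*4^6, 190) = 190
  i=7: min(1*4^7, 190) = 190
  i=8: min(1*4^8, 190) = 190
  i=9: min(1*4^9, 190) = 190
  i=10: min(1*4^10, 190) = 190
  i=11: min(1*4^11, 190) = 190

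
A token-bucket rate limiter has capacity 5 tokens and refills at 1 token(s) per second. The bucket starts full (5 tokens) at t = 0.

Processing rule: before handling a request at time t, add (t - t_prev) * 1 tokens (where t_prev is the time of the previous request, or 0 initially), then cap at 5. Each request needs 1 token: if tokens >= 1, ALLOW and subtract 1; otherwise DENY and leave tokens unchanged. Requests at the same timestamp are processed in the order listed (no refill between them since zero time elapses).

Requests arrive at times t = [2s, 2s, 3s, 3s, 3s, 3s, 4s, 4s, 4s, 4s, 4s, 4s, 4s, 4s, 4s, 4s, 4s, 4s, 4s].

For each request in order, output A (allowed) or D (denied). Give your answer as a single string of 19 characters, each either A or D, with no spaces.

Answer: AAAAAAADDDDDDDDDDDD

Derivation:
Simulating step by step:
  req#1 t=2s: ALLOW
  req#2 t=2s: ALLOW
  req#3 t=3s: ALLOW
  req#4 t=3s: ALLOW
  req#5 t=3s: ALLOW
  req#6 t=3s: ALLOW
  req#7 t=4s: ALLOW
  req#8 t=4s: DENY
  req#9 t=4s: DENY
  req#10 t=4s: DENY
  req#11 t=4s: DENY
  req#12 t=4s: DENY
  req#13 t=4s: DENY
  req#14 t=4s: DENY
  req#15 t=4s: DENY
  req#16 t=4s: DENY
  req#17 t=4s: DENY
  req#18 t=4s: DENY
  req#19 t=4s: DENY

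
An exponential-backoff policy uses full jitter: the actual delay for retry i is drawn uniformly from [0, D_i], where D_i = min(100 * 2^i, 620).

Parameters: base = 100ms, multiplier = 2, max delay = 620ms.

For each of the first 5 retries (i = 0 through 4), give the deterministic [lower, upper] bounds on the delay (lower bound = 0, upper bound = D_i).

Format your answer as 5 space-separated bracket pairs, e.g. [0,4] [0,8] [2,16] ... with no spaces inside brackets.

Computing bounds per retry:
  i=0: D_i=min(100*2^0,620)=100, bounds=[0,100]
  i=1: D_i=min(100*2^1,620)=200, bounds=[0,200]
  i=2: D_i=min(100*2^2,620)=400, bounds=[0,400]
  i=3: D_i=min(100*2^3,620)=620, bounds=[0,620]
  i=4: D_i=min(100*2^4,620)=620, bounds=[0,620]

Answer: [0,100] [0,200] [0,400] [0,620] [0,620]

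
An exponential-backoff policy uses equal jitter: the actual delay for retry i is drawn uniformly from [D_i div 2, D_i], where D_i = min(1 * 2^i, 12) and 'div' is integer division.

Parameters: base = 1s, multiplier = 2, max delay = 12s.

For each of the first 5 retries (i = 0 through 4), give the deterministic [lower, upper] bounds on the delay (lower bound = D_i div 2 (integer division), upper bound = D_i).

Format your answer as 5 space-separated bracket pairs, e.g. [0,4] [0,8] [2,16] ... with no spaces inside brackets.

Computing bounds per retry:
  i=0: D_i=min(1*2^0,12)=1, bounds=[0,1]
  i=1: D_i=min(1*2^1,12)=2, bounds=[1,2]
  i=2: D_i=min(1*2^2,12)=4, bounds=[2,4]
  i=3: D_i=min(1*2^3,12)=8, bounds=[4,8]
  i=4: D_i=min(1*2^4,12)=12, bounds=[6,12]

Answer: [0,1] [1,2] [2,4] [4,8] [6,12]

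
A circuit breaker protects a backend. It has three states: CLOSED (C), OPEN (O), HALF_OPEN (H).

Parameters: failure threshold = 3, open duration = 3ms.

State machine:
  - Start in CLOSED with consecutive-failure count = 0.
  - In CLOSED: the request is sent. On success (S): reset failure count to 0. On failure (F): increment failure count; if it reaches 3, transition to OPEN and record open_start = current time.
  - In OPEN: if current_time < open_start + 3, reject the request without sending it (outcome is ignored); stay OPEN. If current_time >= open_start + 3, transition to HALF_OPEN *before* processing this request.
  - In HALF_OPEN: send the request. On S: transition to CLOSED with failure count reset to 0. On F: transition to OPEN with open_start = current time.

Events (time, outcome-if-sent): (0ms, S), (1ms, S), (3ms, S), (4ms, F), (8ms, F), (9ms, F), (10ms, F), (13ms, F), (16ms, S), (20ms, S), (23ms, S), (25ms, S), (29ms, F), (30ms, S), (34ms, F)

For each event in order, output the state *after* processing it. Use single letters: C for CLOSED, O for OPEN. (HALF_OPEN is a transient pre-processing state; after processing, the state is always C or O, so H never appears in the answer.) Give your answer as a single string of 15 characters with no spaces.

State after each event:
  event#1 t=0ms outcome=S: state=CLOSED
  event#2 t=1ms outcome=S: state=CLOSED
  event#3 t=3ms outcome=S: state=CLOSED
  event#4 t=4ms outcome=F: state=CLOSED
  event#5 t=8ms outcome=F: state=CLOSED
  event#6 t=9ms outcome=F: state=OPEN
  event#7 t=10ms outcome=F: state=OPEN
  event#8 t=13ms outcome=F: state=OPEN
  event#9 t=16ms outcome=S: state=CLOSED
  event#10 t=20ms outcome=S: state=CLOSED
  event#11 t=23ms outcome=S: state=CLOSED
  event#12 t=25ms outcome=S: state=CLOSED
  event#13 t=29ms outcome=F: state=CLOSED
  event#14 t=30ms outcome=S: state=CLOSED
  event#15 t=34ms outcome=F: state=CLOSED

Answer: CCCCCOOOCCCCCCC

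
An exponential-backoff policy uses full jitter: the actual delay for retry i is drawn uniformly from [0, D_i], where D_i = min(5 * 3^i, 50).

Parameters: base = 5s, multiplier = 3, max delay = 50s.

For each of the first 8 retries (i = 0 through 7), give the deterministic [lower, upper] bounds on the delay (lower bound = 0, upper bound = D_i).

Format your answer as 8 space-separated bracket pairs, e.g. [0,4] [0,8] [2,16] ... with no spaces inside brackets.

Computing bounds per retry:
  i=0: D_i=min(5*3^0,50)=5, bounds=[0,5]
  i=1: D_i=min(5*3^1,50)=15, bounds=[0,15]
  i=2: D_i=min(5*3^2,50)=45, bounds=[0,45]
  i=3: D_i=min(5*3^3,50)=50, bounds=[0,50]
  i=4: D_i=min(5*3^4,50)=50, bounds=[0,50]
  i=5: D_i=min(5*3^5,50)=50, bounds=[0,50]
  i=6: D_i=min(5*3^6,50)=50, bounds=[0,50]
  i=7: D_i=min(5*3^7,50)=50, bounds=[0,50]

Answer: [0,5] [0,15] [0,45] [0,50] [0,50] [0,50] [0,50] [0,50]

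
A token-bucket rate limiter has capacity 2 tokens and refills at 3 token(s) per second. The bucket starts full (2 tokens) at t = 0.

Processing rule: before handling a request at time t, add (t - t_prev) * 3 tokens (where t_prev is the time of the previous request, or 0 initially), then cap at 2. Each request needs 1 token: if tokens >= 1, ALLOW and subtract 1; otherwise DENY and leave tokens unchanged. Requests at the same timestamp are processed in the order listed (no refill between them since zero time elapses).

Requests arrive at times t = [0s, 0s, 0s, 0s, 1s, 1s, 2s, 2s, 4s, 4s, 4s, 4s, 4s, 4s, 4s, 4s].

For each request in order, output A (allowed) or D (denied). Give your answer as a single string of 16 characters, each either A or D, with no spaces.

Answer: AADDAAAAAADDDDDD

Derivation:
Simulating step by step:
  req#1 t=0s: ALLOW
  req#2 t=0s: ALLOW
  req#3 t=0s: DENY
  req#4 t=0s: DENY
  req#5 t=1s: ALLOW
  req#6 t=1s: ALLOW
  req#7 t=2s: ALLOW
  req#8 t=2s: ALLOW
  req#9 t=4s: ALLOW
  req#10 t=4s: ALLOW
  req#11 t=4s: DENY
  req#12 t=4s: DENY
  req#13 t=4s: DENY
  req#14 t=4s: DENY
  req#15 t=4s: DENY
  req#16 t=4s: DENY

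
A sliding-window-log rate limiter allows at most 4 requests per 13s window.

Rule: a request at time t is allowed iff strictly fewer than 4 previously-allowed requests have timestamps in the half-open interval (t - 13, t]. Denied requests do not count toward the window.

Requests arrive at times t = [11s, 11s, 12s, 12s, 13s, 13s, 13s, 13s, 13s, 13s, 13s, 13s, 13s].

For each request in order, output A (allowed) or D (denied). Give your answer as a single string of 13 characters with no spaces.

Answer: AAAADDDDDDDDD

Derivation:
Tracking allowed requests in the window:
  req#1 t=11s: ALLOW
  req#2 t=11s: ALLOW
  req#3 t=12s: ALLOW
  req#4 t=12s: ALLOW
  req#5 t=13s: DENY
  req#6 t=13s: DENY
  req#7 t=13s: DENY
  req#8 t=13s: DENY
  req#9 t=13s: DENY
  req#10 t=13s: DENY
  req#11 t=13s: DENY
  req#12 t=13s: DENY
  req#13 t=13s: DENY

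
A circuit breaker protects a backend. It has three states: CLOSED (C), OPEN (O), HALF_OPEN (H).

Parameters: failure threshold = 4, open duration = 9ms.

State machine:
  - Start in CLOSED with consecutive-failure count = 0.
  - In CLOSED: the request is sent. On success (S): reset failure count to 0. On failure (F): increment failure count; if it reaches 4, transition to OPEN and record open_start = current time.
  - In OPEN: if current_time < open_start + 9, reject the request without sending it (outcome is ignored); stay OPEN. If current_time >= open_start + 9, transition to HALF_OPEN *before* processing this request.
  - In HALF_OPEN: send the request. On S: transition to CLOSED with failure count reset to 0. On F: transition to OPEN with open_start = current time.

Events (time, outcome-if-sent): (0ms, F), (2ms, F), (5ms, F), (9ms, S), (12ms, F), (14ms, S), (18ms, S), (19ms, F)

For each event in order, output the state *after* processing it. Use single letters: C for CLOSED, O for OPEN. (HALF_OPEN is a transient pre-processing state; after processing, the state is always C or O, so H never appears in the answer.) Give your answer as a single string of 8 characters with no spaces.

Answer: CCCCCCCC

Derivation:
State after each event:
  event#1 t=0ms outcome=F: state=CLOSED
  event#2 t=2ms outcome=F: state=CLOSED
  event#3 t=5ms outcome=F: state=CLOSED
  event#4 t=9ms outcome=S: state=CLOSED
  event#5 t=12ms outcome=F: state=CLOSED
  event#6 t=14ms outcome=S: state=CLOSED
  event#7 t=18ms outcome=S: state=CLOSED
  event#8 t=19ms outcome=F: state=CLOSED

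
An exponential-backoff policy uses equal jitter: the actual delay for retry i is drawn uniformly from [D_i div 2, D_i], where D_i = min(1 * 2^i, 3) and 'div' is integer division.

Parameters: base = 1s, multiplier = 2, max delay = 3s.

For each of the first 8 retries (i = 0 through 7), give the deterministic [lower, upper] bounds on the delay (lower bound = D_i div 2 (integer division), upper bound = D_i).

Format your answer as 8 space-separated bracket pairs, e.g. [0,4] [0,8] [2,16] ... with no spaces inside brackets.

Computing bounds per retry:
  i=0: D_i=min(1*2^0,3)=1, bounds=[0,1]
  i=1: D_i=min(1*2^1,3)=2, bounds=[1,2]
  i=2: D_i=min(1*2^2,3)=3, bounds=[1,3]
  i=3: D_i=min(1*2^3,3)=3, bounds=[1,3]
  i=4: D_i=min(1*2^4,3)=3, bounds=[1,3]
  i=5: D_i=min(1*2^5,3)=3, bounds=[1,3]
  i=6: D_i=min(1*2^6,3)=3, bounds=[1,3]
  i=7: D_i=min(1*2^7,3)=3, bounds=[1,3]

Answer: [0,1] [1,2] [1,3] [1,3] [1,3] [1,3] [1,3] [1,3]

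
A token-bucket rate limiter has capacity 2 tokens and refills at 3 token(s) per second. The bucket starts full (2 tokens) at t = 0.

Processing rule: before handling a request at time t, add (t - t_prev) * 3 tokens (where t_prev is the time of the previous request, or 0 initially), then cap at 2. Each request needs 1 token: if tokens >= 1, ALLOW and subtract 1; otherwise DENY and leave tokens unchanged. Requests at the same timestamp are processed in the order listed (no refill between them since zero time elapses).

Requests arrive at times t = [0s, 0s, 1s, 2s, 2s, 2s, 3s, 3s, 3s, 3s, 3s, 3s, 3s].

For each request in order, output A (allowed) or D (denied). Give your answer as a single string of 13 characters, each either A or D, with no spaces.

Answer: AAAAADAADDDDD

Derivation:
Simulating step by step:
  req#1 t=0s: ALLOW
  req#2 t=0s: ALLOW
  req#3 t=1s: ALLOW
  req#4 t=2s: ALLOW
  req#5 t=2s: ALLOW
  req#6 t=2s: DENY
  req#7 t=3s: ALLOW
  req#8 t=3s: ALLOW
  req#9 t=3s: DENY
  req#10 t=3s: DENY
  req#11 t=3s: DENY
  req#12 t=3s: DENY
  req#13 t=3s: DENY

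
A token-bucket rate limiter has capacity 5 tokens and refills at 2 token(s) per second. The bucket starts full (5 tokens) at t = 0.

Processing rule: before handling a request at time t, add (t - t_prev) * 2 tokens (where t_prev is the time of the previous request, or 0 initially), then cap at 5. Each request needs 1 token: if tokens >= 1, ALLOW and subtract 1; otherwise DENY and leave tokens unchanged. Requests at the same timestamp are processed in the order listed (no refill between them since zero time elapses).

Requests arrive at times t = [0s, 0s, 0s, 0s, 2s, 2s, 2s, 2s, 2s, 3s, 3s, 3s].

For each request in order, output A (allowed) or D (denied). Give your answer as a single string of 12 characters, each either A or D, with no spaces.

Answer: AAAAAAAAAAAD

Derivation:
Simulating step by step:
  req#1 t=0s: ALLOW
  req#2 t=0s: ALLOW
  req#3 t=0s: ALLOW
  req#4 t=0s: ALLOW
  req#5 t=2s: ALLOW
  req#6 t=2s: ALLOW
  req#7 t=2s: ALLOW
  req#8 t=2s: ALLOW
  req#9 t=2s: ALLOW
  req#10 t=3s: ALLOW
  req#11 t=3s: ALLOW
  req#12 t=3s: DENY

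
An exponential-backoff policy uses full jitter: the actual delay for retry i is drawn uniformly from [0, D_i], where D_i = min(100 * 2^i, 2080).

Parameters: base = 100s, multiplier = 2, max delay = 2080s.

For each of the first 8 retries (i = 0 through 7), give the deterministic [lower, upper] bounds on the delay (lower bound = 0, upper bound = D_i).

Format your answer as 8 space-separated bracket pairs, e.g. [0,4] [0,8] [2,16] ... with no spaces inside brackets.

Computing bounds per retry:
  i=0: D_i=min(100*2^0,2080)=100, bounds=[0,100]
  i=1: D_i=min(100*2^1,2080)=200, bounds=[0,200]
  i=2: D_i=min(100*2^2,2080)=400, bounds=[0,400]
  i=3: D_i=min(100*2^3,2080)=800, bounds=[0,800]
  i=4: D_i=min(100*2^4,2080)=1600, bounds=[0,1600]
  i=5: D_i=min(100*2^5,2080)=2080, bounds=[0,2080]
  i=6: D_i=min(100*2^6,2080)=2080, bounds=[0,2080]
  i=7: D_i=min(100*2^7,2080)=2080, bounds=[0,2080]

Answer: [0,100] [0,200] [0,400] [0,800] [0,1600] [0,2080] [0,2080] [0,2080]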